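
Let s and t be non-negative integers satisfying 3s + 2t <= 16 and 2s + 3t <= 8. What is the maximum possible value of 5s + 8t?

21

Relaxing integrality, the LP optimum is 21.33 at (s,t) = (0, 2.67), which is not an integer point.
(s,t)=(1,2): 3·1+2·2=7≤16, 2·1+3·2=8≤8, objective 21.
(s,t)=(2,1): 3·2+2·1=8≤16, 2·2+3·1=7≤8, objective 18.
(s,t)=(0,2): 3·0+2·2=4≤16, 2·0+3·2=6≤8, objective 16.
No feasible integer point exceeds 21.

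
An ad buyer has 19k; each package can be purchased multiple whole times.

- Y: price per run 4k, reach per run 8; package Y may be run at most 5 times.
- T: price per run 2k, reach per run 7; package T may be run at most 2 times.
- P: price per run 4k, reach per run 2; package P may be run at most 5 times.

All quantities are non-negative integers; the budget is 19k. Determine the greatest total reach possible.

3×Y and 2×T: price 16 ≤ 19, reach 3·8 + 2·7 = 38.
4×Y and 1×T: price 18 ≤ 19, reach 4·8 + 1·7 = 39.
Best is 39.

39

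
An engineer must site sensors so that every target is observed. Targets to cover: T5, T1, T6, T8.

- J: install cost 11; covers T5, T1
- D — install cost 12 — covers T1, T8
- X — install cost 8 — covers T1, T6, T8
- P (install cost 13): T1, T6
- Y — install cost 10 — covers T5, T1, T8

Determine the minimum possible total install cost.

18

Choose X and Y: together they cover T5, T1, T6, T8 — every target.
Total install cost: 8 + 10 = 18.
No cover costs less than 18.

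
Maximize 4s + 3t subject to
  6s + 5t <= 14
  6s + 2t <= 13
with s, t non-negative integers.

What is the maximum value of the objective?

8

Relaxing integrality, the LP optimum is 9.22 at (s,t) = (2.06, 0.333), which is not an integer point.
(s,t)=(2,0) is feasible, giving 8.
(s,t)=(1,1) is feasible, giving 7.
(s,t)=(1,0) is feasible, giving 4.
No feasible integer point exceeds 8.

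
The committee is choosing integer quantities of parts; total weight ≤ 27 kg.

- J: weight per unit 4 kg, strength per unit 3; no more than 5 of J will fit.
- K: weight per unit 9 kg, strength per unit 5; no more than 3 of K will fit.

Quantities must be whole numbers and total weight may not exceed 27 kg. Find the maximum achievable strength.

17

This is a bounded integer knapsack.
J has the best ratio (3/4); taking only J gives at most 5×3 = 15 (stopped by the supply cap of 5).
Mixing does better — 4×J and 1×K: weight 25 ≤ 27, strength 4·3 + 1·5 = 17.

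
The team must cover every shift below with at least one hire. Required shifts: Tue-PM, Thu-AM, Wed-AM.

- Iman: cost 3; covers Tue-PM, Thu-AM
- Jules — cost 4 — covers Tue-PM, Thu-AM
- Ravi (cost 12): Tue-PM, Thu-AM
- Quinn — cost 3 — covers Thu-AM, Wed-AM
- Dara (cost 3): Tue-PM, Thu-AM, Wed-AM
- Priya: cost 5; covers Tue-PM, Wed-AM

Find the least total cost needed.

Dara alone covers Tue-PM, Thu-AM, Wed-AM — every shift.
Total cost: 3.

3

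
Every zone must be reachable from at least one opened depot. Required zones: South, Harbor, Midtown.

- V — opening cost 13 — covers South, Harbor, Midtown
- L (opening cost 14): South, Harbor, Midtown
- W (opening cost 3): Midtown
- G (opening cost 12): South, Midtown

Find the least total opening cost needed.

The greedy cost-per-new-zone heuristic would pick W and V for 16, but a cheaper cover exists.
V alone covers South, Harbor, Midtown — every zone.
Total opening cost: 13.
No cover costs less than 13.

13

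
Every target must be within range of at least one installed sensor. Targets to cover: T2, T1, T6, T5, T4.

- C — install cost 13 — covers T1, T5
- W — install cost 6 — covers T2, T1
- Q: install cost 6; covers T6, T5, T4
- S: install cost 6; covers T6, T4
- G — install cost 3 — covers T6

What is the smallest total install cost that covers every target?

12

Choose W and Q: together they cover T2, T1, T6, T5, T4 — every target.
Total install cost: 6 + 6 = 12.
No cover costs less than 12.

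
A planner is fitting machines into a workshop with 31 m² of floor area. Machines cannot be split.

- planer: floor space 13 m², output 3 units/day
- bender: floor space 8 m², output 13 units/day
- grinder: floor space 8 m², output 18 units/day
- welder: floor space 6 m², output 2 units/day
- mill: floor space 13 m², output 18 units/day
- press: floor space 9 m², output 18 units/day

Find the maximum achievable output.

54

This is a 0-1 knapsack instance.
Allowing fractional choices, the relaxed optimum would be about 57.3, but machines are indivisible.
bender + grinder + welder + press: floor space 8 + 8 + 6 + 9 = 31 ≤ 31, output 13 + 18 + 2 + 18 = 51.
grinder + mill + press: floor space 8 + 13 + 9 = 30 ≤ 31, output 18 + 18 + 18 = 54.
bender + grinder + press: floor space 8 + 8 + 9 = 25 ≤ 31, output 13 + 18 + 18 = 49.
Best is grinder, mill, and press with total output 54.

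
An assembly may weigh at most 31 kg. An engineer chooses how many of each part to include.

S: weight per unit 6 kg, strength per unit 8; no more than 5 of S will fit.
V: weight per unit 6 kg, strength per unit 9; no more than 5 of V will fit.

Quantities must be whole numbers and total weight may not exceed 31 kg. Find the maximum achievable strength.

5×V: weight 30 ≤ 31, strength 5·9 = 45.
1×S and 4×V: weight 30 ≤ 31, strength 1·8 + 4·9 = 44.
Best is 45.

45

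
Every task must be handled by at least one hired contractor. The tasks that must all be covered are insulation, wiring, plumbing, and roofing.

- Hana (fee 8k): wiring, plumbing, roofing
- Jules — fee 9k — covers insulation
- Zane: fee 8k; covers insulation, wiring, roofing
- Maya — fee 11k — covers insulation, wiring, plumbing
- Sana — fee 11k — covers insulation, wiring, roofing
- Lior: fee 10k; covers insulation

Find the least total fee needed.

This is a weighted set-cover instance.
Choose Hana and Zane: together they cover insulation, wiring, plumbing, roofing — every task.
Total fee: 8 + 8 = 16.
No cover costs less than 16.

16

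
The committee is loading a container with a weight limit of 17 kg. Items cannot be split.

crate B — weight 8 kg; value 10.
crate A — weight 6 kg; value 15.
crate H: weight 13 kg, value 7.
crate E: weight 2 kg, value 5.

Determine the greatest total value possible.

30

Take crate B, crate A, and crate E: weight 8 + 6 + 2 = 16 ≤ 17, value 10 + 15 + 5 = 30.
No other feasible combination does better.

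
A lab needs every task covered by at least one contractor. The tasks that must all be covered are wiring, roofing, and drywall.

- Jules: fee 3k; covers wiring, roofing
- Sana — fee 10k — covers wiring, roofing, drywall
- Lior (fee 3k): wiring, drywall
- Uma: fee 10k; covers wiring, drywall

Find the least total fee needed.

This is an integer covering problem.
Choose Jules and Lior: together they cover wiring, roofing, drywall — every task.
Total fee: 3 + 3 = 6.
No cover costs less than 6.

6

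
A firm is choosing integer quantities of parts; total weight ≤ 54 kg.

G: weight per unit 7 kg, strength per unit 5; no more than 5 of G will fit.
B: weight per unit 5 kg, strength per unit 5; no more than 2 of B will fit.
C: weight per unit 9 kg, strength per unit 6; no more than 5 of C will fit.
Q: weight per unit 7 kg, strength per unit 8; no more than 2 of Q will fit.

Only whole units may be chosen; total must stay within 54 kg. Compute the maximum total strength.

47

Take 3×G, 2×B, 1×C, and 2×Q: weight 54 ≤ 54, strength 3·5 + 2·5 + 1·6 + 2·8 = 47.
Q has the best ratio (8/7) and is taken to its limit of 2; remaining capacity is filled optimally with the others.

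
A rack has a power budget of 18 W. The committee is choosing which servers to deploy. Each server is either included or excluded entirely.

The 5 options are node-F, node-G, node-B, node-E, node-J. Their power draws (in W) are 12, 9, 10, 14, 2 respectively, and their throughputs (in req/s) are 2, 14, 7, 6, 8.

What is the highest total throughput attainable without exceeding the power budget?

22

Take node-G and node-J: power draw 9 + 2 = 11 ≤ 18, throughput 14 + 8 = 22.
No other feasible combination does better.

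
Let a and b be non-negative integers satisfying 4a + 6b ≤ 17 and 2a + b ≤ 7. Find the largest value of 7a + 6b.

21

The continuous relaxation peaks at (3.12, 0.75) with value 26.38; rounding to a feasible lattice point costs some objective.
(a,b)=(3,0) is feasible, giving 21.
(a,b)=(2,1) is feasible, giving 20.
(a,b)=(2,0) is feasible, giving 14.
No feasible integer point exceeds 21.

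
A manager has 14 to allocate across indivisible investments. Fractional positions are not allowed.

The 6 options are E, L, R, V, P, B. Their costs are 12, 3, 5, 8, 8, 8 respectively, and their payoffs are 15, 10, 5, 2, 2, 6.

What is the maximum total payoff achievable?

16

Take L and B: cost 3 + 8 = 11 ≤ 14, payoff 10 + 6 = 16.
No other feasible combination does better.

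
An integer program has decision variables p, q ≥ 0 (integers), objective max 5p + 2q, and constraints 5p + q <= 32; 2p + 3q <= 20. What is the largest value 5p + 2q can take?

The continuous relaxation peaks at (5.85, 2.77) with value 34.77; rounding to a feasible lattice point costs some objective.
(p,q)=(6,2): 5·6+1·2=32≤32, 2·6+3·2=18≤20, objective 34.
(p,q)=(6,1): 5·6+1·1=31≤32, 2·6+3·1=15≤20, objective 32.
(p,q)=(5,3): 5·5+1·3=28≤32, 2·5+3·3=19≤20, objective 31.
The best lattice point is (6,2), giving 34.

34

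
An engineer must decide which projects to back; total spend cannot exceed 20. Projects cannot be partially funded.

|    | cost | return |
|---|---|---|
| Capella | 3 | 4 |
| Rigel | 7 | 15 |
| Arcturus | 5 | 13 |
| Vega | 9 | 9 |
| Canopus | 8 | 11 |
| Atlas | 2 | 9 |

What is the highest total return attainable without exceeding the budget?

This is an integer program with binary decision variables.
Allowing fractional choices, the relaxed optimum would be about 45.2, but projects are indivisible.
Capella + Rigel + Arcturus + Atlas: cost 3 + 7 + 5 + 2 = 17 ≤ 20, return 4 + 15 + 13 + 9 = 41.
Capella + Rigel + Canopus + Atlas: cost 3 + 7 + 8 + 2 = 20 ≤ 20, return 4 + 15 + 11 + 9 = 39.
Rigel + Arcturus + Canopus: cost 7 + 5 + 8 = 20 ≤ 20, return 15 + 13 + 11 = 39.
Best is Capella, Rigel, Arcturus, and Atlas with total return 41.

41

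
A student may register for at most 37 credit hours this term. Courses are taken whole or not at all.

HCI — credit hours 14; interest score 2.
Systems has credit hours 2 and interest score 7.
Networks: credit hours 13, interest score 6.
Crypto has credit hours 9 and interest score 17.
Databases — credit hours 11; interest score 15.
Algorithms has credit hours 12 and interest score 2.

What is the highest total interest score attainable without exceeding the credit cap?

45

Allowing fractional choices, the relaxed optimum would be about 45.3, but courses are indivisible.
HCI + Systems + Crypto + Databases: credit hours 14 + 2 + 9 + 11 = 36 ≤ 37, interest score 2 + 7 + 17 + 15 = 41.
Systems + Crypto + Databases + Algorithms: credit hours 2 + 9 + 11 + 12 = 34 ≤ 37, interest score 7 + 17 + 15 + 2 = 41.
Systems + Networks + Crypto + Databases: credit hours 2 + 13 + 9 + 11 = 35 ≤ 37, interest score 7 + 6 + 17 + 15 = 45.
Best is Systems, Networks, Crypto, and Databases with total interest score 45.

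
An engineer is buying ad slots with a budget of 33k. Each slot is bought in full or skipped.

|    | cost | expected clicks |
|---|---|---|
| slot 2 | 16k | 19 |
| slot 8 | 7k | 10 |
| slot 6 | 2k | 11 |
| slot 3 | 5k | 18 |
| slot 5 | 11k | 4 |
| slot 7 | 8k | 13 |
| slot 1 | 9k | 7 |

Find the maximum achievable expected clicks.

61

slot 2 + slot 6 + slot 3 + slot 7: cost 16 + 2 + 5 + 8 = 31 ≤ 33, expected clicks 19 + 11 + 18 + 13 = 61.
slot 8 + slot 6 + slot 3 + slot 7 + slot 1: cost 7 + 2 + 5 + 8 + 9 = 31 ≤ 33, expected clicks 10 + 11 + 18 + 13 + 7 = 59.
slot 2 + slot 8 + slot 6 + slot 3: cost 16 + 7 + 2 + 5 = 30 ≤ 33, expected clicks 19 + 10 + 11 + 18 = 58.
Best is slot 2, slot 6, slot 3, and slot 7 with total expected clicks 61.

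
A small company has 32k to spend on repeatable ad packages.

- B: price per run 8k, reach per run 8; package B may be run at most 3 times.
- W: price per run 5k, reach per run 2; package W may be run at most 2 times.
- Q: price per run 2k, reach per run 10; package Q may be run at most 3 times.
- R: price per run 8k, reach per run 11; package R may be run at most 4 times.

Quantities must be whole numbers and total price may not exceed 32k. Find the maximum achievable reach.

This is a bounded integer knapsack.
Q has the best ratio (10/2); taking only Q gives at most 3×10 = 30 (stopped by the supply cap of 3).
Mixing does better — 3×Q and 3×R: price 30 ≤ 32, reach 3·10 + 3·11 = 63.

63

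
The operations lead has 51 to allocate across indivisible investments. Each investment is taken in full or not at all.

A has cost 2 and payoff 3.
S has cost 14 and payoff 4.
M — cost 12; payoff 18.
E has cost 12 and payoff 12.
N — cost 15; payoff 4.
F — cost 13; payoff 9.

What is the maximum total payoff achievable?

Allowing fractional choices, the relaxed optimum would be about 45.4, but investments are indivisible.
M + E + F: cost 12 + 12 + 13 = 37 ≤ 51, payoff 18 + 12 + 9 = 39.
A + M + E + F: cost 2 + 12 + 12 + 13 = 39 ≤ 51, payoff 3 + 18 + 12 + 9 = 42.
S + M + E + F: cost 14 + 12 + 12 + 13 = 51 ≤ 51, payoff 4 + 18 + 12 + 9 = 43.
Best is S, M, E, and F with total payoff 43.

43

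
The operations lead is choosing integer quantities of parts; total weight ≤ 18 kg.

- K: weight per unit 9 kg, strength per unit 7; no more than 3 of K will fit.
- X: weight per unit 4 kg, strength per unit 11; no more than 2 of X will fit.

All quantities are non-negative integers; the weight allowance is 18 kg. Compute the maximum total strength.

2×X: weight 8 ≤ 18, strength 2·11 = 22.
1×K and 2×X: weight 17 ≤ 18, strength 1·7 + 2·11 = 29.
Best is 29.

29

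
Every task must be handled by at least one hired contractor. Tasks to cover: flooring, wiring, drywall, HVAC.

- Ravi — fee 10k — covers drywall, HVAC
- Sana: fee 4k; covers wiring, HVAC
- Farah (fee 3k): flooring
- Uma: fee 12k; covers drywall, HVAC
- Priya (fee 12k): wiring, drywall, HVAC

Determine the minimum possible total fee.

15

This is a weighted set-cover instance.
The greedy cost-per-new-task heuristic would pick Sana, Farah, and Ravi for 17, but a cheaper cover exists.
Choose Farah and Priya: together they cover flooring, wiring, drywall, HVAC — every task.
Total fee: 3 + 12 = 15.
No cover costs less than 15.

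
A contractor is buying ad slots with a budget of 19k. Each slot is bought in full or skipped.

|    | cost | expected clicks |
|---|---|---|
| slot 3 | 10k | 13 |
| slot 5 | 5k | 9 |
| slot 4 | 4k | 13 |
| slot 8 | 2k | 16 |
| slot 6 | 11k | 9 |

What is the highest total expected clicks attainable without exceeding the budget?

42

slot 3 + slot 4 + slot 8: cost 10 + 4 + 2 = 16 ≤ 19, expected clicks 13 + 13 + 16 = 42.
slot 5 + slot 4 + slot 8: cost 5 + 4 + 2 = 11 ≤ 19, expected clicks 9 + 13 + 16 = 38.
Best is slot 3, slot 4, and slot 8 with total expected clicks 42.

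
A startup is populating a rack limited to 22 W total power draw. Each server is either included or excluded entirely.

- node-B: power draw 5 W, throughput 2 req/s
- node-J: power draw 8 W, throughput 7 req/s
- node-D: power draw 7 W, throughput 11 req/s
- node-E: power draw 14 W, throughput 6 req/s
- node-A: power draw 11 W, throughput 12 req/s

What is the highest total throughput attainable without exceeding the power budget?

Treat it as a binary knapsack problem.
Allowing fractional choices, the relaxed optimum would be about 26.5, but servers are indivisible.
node-J + node-A: power draw 8 + 11 = 19 ≤ 22, throughput 7 + 12 = 19.
node-D + node-A: power draw 7 + 11 = 18 ≤ 22, throughput 11 + 12 = 23.
node-B + node-J + node-D: power draw 5 + 8 + 7 = 20 ≤ 22, throughput 2 + 7 + 11 = 20.
Best is node-D and node-A with total throughput 23.

23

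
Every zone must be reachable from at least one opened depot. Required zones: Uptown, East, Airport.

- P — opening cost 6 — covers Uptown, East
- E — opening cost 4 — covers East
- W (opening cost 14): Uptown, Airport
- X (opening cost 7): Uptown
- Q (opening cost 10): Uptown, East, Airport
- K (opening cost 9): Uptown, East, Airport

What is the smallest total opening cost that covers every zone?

9

The greedy cost-per-new-zone heuristic would pick P and K for 15, but a cheaper cover exists.
K alone covers Uptown, East, Airport — every zone.
Total opening cost: 9.
No cover costs less than 9.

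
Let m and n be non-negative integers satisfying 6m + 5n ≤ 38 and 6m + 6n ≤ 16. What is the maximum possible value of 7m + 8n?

16

(m,n)=(0,2): 6·0+5·2=10≤38, 6·0+6·2=12≤16, objective 16.
(m,n)=(1,1): 6·1+5·1=11≤38, 6·1+6·1=12≤16, objective 15.
(m,n)=(0,1): 6·0+5·1=5≤38, 6·0+6·1=6≤16, objective 8.
The best lattice point is (0,2), giving 16.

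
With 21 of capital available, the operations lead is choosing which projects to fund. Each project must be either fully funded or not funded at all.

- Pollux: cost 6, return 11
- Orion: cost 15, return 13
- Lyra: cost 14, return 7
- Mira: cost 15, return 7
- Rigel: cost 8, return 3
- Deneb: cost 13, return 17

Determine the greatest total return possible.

28

This is a 0-1 knapsack instance.
Allowing fractional choices, the relaxed optimum would be about 29.7, but projects are indivisible.
Pollux + Orion: cost 6 + 15 = 21 ≤ 21, return 11 + 13 = 24.
Rigel + Deneb: cost 8 + 13 = 21 ≤ 21, return 3 + 17 = 20.
Pollux + Deneb: cost 6 + 13 = 19 ≤ 21, return 11 + 17 = 28.
Best is Pollux and Deneb with total return 28.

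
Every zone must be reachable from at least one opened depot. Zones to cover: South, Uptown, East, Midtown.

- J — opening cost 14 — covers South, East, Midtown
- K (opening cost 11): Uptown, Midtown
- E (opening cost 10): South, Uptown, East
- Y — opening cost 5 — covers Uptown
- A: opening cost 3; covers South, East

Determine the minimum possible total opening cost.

This is a weighted set-cover instance.
The greedy cost-per-new-zone heuristic would pick A, Y, and K for 19, but a cheaper cover exists.
Choose K and A: together they cover South, Uptown, East, Midtown — every zone.
Total opening cost: 11 + 3 = 14.
No cover costs less than 14.

14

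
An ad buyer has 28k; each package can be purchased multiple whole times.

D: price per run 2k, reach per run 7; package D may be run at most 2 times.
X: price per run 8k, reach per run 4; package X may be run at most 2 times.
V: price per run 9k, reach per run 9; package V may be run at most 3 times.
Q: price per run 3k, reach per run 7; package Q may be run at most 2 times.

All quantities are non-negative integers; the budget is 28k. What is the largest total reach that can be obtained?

46

This is a bounded integer knapsack.
2×D, 2×V, and 2×Q: price 28 ≤ 28, reach 2·7 + 2·9 + 2·7 = 46.
2×D, 1×X, 1×V, and 2×Q: price 27 ≤ 28, reach 2·7 + 1·4 + 1·9 + 2·7 = 41.
Best is 46.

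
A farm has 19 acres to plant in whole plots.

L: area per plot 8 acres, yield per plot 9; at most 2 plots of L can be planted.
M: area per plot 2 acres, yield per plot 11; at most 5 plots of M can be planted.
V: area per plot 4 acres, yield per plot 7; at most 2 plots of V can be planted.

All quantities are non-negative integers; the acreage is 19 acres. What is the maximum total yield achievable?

M has the best ratio (11/2); taking only M gives at most 5×11 = 55 (stopped by the supply cap of 5).
Mixing does better — 5×M and 2×V: area 18 ≤ 19, yield 5·11 + 2·7 = 69.

69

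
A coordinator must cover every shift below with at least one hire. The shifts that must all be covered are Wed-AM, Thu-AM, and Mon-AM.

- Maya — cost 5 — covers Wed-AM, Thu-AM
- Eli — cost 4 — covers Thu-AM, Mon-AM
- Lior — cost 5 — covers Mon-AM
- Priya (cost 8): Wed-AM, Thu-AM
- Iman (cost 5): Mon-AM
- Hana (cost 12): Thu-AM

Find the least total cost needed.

Choose Maya and Eli: together they cover Wed-AM, Thu-AM, Mon-AM — every shift.
Total cost: 5 + 4 = 9.
No cover costs less than 9.

9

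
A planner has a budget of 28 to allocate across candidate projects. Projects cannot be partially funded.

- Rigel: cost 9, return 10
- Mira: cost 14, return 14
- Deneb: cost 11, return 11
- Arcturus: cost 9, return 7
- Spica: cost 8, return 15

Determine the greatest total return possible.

36

This is an integer program with binary decision variables.
Rigel + Deneb + Spica: cost 9 + 11 + 8 = 28 ≤ 28, return 10 + 11 + 15 = 36.
Deneb + Arcturus + Spica: cost 11 + 9 + 8 = 28 ≤ 28, return 11 + 7 + 15 = 33.
Rigel + Arcturus + Spica: cost 9 + 9 + 8 = 26 ≤ 28, return 10 + 7 + 15 = 32.
Best is Rigel, Deneb, and Spica with total return 36.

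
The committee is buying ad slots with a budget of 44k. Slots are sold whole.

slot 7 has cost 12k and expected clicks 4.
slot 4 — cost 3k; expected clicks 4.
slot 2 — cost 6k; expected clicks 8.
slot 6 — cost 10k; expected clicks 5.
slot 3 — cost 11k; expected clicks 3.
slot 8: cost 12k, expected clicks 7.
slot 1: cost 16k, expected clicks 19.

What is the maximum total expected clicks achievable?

Allowing fractional choices, the relaxed optimum would be about 41.5, but ad slots are indivisible.
slot 4 + slot 2 + slot 8 + slot 1: cost 3 + 6 + 12 + 16 = 37 ≤ 44, expected clicks 4 + 8 + 7 + 19 = 38.
slot 2 + slot 6 + slot 8 + slot 1: cost 6 + 10 + 12 + 16 = 44 ≤ 44, expected clicks 8 + 5 + 7 + 19 = 39.
slot 4 + slot 2 + slot 6 + slot 1: cost 3 + 6 + 10 + 16 = 35 ≤ 44, expected clicks 4 + 8 + 5 + 19 = 36.
Best is slot 2, slot 6, slot 8, and slot 1 with total expected clicks 39.

39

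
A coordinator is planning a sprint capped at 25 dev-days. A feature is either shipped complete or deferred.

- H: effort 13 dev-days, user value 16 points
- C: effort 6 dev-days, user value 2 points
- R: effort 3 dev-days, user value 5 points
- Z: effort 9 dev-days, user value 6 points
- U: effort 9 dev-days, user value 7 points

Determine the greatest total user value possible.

28

H + R + Z: effort 13 + 3 + 9 = 25 ≤ 25, user value 16 + 5 + 6 = 27.
H + R + U: effort 13 + 3 + 9 = 25 ≤ 25, user value 16 + 5 + 7 = 28.
Best is H, R, and U with total user value 28.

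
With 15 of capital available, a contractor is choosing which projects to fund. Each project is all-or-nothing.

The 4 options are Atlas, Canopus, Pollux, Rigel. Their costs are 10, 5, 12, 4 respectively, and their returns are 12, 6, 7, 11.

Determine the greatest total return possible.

This is an integer program with binary decision variables.
Take Atlas and Rigel: cost 10 + 4 = 14 ≤ 15, return 12 + 11 = 23.
No other feasible combination does better.

23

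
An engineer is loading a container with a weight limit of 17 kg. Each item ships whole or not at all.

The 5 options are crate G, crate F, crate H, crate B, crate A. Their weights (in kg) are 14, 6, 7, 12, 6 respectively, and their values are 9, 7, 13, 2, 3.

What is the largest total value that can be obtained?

Take crate F and crate H: weight 6 + 7 = 13 ≤ 17, value 7 + 13 = 20.
No other feasible combination does better.

20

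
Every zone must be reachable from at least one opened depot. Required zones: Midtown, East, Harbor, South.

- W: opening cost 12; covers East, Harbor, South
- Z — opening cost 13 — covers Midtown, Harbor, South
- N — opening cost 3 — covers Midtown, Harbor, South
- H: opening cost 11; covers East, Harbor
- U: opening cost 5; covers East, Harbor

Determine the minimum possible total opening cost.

8

This is a weighted set-cover instance.
Choose N and U: together they cover Midtown, East, Harbor, South — every zone.
Total opening cost: 3 + 5 = 8.
No cover costs less than 8.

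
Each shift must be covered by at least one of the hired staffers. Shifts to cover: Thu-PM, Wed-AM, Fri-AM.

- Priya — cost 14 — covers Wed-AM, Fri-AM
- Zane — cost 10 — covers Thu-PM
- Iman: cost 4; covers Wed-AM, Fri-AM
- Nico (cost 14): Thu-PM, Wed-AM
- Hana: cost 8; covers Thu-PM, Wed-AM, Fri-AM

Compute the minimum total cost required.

The greedy cost-per-new-shift heuristic would pick Iman and Hana for 12, but a cheaper cover exists.
Hana alone covers Thu-PM, Wed-AM, Fri-AM — every shift.
Total cost: 8.
No cover costs less than 8.

8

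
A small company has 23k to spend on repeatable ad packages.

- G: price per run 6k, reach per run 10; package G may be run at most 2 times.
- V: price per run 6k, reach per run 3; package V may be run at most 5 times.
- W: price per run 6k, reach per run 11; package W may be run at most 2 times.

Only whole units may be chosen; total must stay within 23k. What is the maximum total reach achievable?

32

2×G and 1×W: price 18 ≤ 23, reach 2·10 + 1·11 = 31.
1×G and 2×W: price 18 ≤ 23, reach 1·10 + 2·11 = 32.
Best is 32.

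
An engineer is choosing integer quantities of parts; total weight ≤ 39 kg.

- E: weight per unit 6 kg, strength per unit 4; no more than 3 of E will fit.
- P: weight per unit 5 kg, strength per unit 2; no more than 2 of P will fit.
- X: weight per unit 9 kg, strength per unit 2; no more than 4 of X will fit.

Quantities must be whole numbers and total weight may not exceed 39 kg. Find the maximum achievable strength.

18

This is a bounded integer knapsack.
3×E, 2×P, and 1×X: weight 37 ≤ 39, strength 3·4 + 2·2 + 1·2 = 18.
3×E and 2×X: weight 36 ≤ 39, strength 3·4 + 2·2 = 16.
Best is 18.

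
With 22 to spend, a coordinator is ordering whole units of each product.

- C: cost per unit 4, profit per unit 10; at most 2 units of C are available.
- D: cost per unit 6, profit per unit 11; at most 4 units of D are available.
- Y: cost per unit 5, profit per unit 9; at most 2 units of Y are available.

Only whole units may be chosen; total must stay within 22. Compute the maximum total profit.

43

C has the best ratio (10/4); taking only C gives at most 2×10 = 20 (stopped by the supply cap of 2).
Mixing does better — 1×C and 3×D: cost 22 ≤ 22, profit 1·10 + 3·11 = 43.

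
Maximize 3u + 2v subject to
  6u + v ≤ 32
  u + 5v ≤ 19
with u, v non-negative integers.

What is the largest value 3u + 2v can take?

19

The continuous relaxation peaks at (4.86, 2.83) with value 20.24; rounding to a feasible lattice point costs some objective.
(u,v)=(5,2): 6·5+1·2=32≤32, 1·5+5·2=15≤19, objective 19.
(u,v)=(4,3): 6·4+1·3=27≤32, 1·4+5·3=19≤19, objective 18.
(u,v)=(5,1): 6·5+1·1=31≤32, 1·5+5·1=10≤19, objective 17.
No feasible integer point exceeds 19.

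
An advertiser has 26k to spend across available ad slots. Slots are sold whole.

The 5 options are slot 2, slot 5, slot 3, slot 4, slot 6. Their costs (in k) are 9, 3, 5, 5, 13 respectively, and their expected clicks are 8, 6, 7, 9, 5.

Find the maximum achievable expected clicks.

30

Allowing fractional choices, the relaxed optimum would be about 31.5, but ad slots are indivisible.
slot 2 + slot 3 + slot 4: cost 9 + 5 + 5 = 19 ≤ 26, expected clicks 8 + 7 + 9 = 24.
slot 2 + slot 5 + slot 3 + slot 4: cost 9 + 3 + 5 + 5 = 22 ≤ 26, expected clicks 8 + 6 + 7 + 9 = 30.
slot 5 + slot 3 + slot 4 + slot 6: cost 3 + 5 + 5 + 13 = 26 ≤ 26, expected clicks 6 + 7 + 9 + 5 = 27.
Best is slot 2, slot 5, slot 3, and slot 4 with total expected clicks 30.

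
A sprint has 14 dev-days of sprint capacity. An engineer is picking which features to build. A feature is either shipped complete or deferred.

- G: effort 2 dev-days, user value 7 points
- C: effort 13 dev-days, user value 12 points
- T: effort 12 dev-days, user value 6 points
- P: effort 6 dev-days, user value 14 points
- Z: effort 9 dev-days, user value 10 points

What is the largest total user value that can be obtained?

Allowing fractional choices, the relaxed optimum would be about 27.7, but features are indivisible.
G + P: effort 2 + 6 = 8 ≤ 14, user value 7 + 14 = 21.
G + Z: effort 2 + 9 = 11 ≤ 14, user value 7 + 10 = 17.
Best is G and P with total user value 21.

21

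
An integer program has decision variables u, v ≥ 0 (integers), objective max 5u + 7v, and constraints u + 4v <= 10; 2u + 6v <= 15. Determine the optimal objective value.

(u,v)=(7,0): 1·7+4·0=7≤10, 2·7+6·0=14≤15, objective 35.
(u,v)=(6,0): 1·6+4·0=6≤10, 2·6+6·0=12≤15, objective 30.
Maximum is 35 at (u,v)=(7,0).

35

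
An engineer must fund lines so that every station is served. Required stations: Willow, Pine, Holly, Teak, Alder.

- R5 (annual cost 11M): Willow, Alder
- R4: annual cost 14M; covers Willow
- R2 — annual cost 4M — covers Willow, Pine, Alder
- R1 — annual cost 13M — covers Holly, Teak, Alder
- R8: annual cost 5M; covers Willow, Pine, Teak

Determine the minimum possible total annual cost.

The greedy cost-per-new-station heuristic would pick R2, R8, and R1 for 22, but a cheaper cover exists.
Choose R2 and R1: together they cover Willow, Pine, Holly, Teak, Alder — every station.
Total annual cost: 4 + 13 = 17.
No cover costs less than 17.

17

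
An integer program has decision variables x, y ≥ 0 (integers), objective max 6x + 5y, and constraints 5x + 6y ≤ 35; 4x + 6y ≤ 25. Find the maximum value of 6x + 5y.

The continuous relaxation peaks at (6.25, 0) with value 37.50; rounding to a feasible lattice point costs some objective.
(x,y)=(6,0): 5·6+6·0=30≤35, 4·6+6·0=24≤25, objective 36.
(x,y)=(5,0): 5·5+6·0=25≤35, 4·5+6·0=20≤25, objective 30.
Maximum is 36 at (x,y)=(6,0).

36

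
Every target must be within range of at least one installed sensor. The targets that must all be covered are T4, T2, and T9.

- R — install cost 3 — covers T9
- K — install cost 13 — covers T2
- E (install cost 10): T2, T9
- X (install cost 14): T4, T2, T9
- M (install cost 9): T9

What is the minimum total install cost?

The greedy cost-per-new-target heuristic would pick R and X for 17, but a cheaper cover exists.
X alone covers T4, T2, T9 — every target.
Total install cost: 14.
No cover costs less than 14.

14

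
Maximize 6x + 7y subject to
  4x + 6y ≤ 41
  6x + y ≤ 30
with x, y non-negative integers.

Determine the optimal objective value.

52

(x,y)=(4,4): 4·4+6·4=40≤41, 6·4+1·4=28≤30, objective 52.
(x,y)=(3,4): 4·3+6·4=36≤41, 6·3+1·4=22≤30, objective 46.
(x,y)=(4,3): 4·4+6·3=34≤41, 6·4+1·3=27≤30, objective 45.
(x,y)=(3,3): 4·3+6·3=30≤41, 6·3+1·3=21≤30, objective 39.
Maximum is 52 at (x,y)=(4,4).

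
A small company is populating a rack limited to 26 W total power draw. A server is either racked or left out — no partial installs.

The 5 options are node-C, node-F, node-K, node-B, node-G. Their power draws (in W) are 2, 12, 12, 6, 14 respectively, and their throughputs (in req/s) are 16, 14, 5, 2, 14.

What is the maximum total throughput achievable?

Take node-C, node-F, and node-K: power draw 2 + 12 + 12 = 26 ≤ 26, throughput 16 + 14 + 5 = 35.
No other feasible combination does better.

35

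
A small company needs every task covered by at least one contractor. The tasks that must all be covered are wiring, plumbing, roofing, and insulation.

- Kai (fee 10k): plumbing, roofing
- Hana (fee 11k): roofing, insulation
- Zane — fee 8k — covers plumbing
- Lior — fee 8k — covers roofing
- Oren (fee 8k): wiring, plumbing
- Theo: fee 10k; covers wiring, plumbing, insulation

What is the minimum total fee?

18

This is an integer covering problem.
Choose Lior and Theo: together they cover wiring, plumbing, roofing, insulation — every task.
Total fee: 8 + 10 = 18.
No cover costs less than 18.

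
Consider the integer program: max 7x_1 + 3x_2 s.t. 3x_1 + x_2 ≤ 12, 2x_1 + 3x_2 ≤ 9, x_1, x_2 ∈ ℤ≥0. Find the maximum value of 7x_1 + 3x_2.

Relaxing integrality, the LP optimum is 28.29 at (x_1,x_2) = (3.86, 0.429), which is not an integer point.
(x_1,x_2)=(4,0): 3·4+1·0=12≤12, 2·4+3·0=8≤9, objective 28.
(x_1,x_2)=(3,1): 3·3+1·1=10≤12, 2·3+3·1=9≤9, objective 24.
(x_1,x_2)=(3,0): 3·3+1·0=9≤12, 2·3+3·0=6≤9, objective 21.
The best lattice point is (4,0), giving 28.

28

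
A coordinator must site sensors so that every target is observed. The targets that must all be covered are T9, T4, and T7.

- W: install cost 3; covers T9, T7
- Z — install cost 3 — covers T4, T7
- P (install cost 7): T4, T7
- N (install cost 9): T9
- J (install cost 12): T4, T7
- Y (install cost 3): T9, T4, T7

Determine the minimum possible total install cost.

Y alone covers T9, T4, T7 — every target.
Total install cost: 3.
No cover costs less than 3.

3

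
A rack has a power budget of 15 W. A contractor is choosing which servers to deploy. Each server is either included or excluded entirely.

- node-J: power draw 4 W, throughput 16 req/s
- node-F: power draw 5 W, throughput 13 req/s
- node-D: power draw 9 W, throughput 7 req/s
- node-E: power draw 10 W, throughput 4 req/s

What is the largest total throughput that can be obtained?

Treat it as a binary knapsack problem.
Allowing fractional choices, the relaxed optimum would be about 33.7, but servers are indivisible.
node-J + node-D: power draw 4 + 9 = 13 ≤ 15, throughput 16 + 7 = 23.
node-J + node-F: power draw 4 + 5 = 9 ≤ 15, throughput 16 + 13 = 29.
node-F + node-D: power draw 5 + 9 = 14 ≤ 15, throughput 13 + 7 = 20.
Best is node-J and node-F with total throughput 29.

29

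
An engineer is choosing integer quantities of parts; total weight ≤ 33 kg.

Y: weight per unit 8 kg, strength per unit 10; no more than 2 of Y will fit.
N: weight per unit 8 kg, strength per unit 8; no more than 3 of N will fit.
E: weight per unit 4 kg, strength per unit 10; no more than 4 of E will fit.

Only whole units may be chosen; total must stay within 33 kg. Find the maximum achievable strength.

1×Y, 1×N, and 4×E: weight 32 ≤ 33, strength 1·10 + 1·8 + 4·10 = 58.
2×Y and 4×E: weight 32 ≤ 33, strength 2·10 + 4·10 = 60.
Best is 60.

60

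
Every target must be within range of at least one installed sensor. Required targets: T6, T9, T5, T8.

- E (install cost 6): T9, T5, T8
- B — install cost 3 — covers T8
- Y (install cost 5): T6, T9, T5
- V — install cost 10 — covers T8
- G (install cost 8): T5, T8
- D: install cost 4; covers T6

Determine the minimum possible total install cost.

Choose B and Y: together they cover T6, T9, T5, T8 — every target.
Total install cost: 3 + 5 = 8.

8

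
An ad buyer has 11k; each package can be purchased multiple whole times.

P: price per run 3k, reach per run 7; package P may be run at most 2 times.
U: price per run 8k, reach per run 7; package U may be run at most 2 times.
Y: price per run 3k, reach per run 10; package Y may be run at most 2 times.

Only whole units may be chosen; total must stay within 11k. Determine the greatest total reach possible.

This is a bounded integer knapsack.
2×P and 1×Y: price 9 ≤ 11, reach 2·7 + 1·10 = 24.
1×P and 2×Y: price 9 ≤ 11, reach 1·7 + 2·10 = 27.
Best is 27.

27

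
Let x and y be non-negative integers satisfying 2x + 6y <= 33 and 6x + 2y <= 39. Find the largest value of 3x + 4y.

Relaxing integrality, the LP optimum is 30.75 at (x,y) = (5.25, 3.75), which is not an integer point.
(x,y)=(4,4): 2·4+6·4=32≤33, 6·4+2·4=32≤39, objective 28.
(x,y)=(5,3): 2·5+6·3=28≤33, 6·5+2·3=36≤39, objective 27.
(x,y)=(3,4): 2·3+6·4=30≤33, 6·3+2·4=26≤39, objective 25.
The best lattice point is (4,4), giving 28.

28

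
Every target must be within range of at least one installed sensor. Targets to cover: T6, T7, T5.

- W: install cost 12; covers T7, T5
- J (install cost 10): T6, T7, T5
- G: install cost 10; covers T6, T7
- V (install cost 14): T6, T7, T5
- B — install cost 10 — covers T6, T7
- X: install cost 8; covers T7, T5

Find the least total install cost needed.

J alone covers T6, T7, T5 — every target.
Total install cost: 10.
No cover costs less than 10.

10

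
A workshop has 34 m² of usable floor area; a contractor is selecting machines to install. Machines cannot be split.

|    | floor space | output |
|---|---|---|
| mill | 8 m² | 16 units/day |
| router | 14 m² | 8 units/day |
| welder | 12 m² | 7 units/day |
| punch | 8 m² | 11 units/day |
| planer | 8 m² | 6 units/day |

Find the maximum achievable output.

mill + welder + punch: floor space 8 + 12 + 8 = 28 ≤ 34, output 16 + 7 + 11 = 34.
mill + punch + planer: floor space 8 + 8 + 8 = 24 ≤ 34, output 16 + 11 + 6 = 33.
mill + router + punch: floor space 8 + 14 + 8 = 30 ≤ 34, output 16 + 8 + 11 = 35.
Best is mill, router, and punch with total output 35.

35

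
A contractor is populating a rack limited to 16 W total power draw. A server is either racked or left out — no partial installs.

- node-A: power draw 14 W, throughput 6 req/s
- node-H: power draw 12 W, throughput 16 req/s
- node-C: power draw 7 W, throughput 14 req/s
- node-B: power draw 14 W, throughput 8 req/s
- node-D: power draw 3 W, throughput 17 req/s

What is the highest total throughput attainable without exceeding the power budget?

Allowing fractional choices, the relaxed optimum would be about 39.0, but servers are indivisible.
node-D: power draw 3 ≤ 16, throughput 17.
node-C + node-D: power draw 7 + 3 = 10 ≤ 16, throughput 14 + 17 = 31.
node-H + node-D: power draw 12 + 3 = 15 ≤ 16, throughput 16 + 17 = 33.
Best is node-H and node-D with total throughput 33.

33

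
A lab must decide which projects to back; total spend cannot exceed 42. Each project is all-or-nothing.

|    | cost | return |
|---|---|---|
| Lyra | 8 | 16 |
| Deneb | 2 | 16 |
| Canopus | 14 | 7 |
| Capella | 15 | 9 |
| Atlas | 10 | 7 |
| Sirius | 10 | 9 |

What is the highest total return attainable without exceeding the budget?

Allowing fractional choices, the relaxed optimum would be about 55.2, but projects are indivisible.
Lyra + Deneb + Atlas + Sirius: cost 8 + 2 + 10 + 10 = 30 ≤ 42, return 16 + 16 + 7 + 9 = 48.
Lyra + Deneb + Canopus + Sirius: cost 8 + 2 + 14 + 10 = 34 ≤ 42, return 16 + 16 + 7 + 9 = 48.
Lyra + Deneb + Capella + Sirius: cost 8 + 2 + 15 + 10 = 35 ≤ 42, return 16 + 16 + 9 + 9 = 50.
Best is Lyra, Deneb, Capella, and Sirius with total return 50.

50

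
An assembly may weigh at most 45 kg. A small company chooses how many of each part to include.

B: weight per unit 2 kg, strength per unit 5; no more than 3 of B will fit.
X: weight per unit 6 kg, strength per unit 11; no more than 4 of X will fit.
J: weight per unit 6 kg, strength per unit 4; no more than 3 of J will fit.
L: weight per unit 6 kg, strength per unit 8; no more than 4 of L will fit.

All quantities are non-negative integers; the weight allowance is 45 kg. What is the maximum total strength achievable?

Take 3×B, 4×X, and 2×L: weight 42 ≤ 45, strength 3·5 + 4·11 + 2·8 = 75.
B has the best ratio (5/2) and is taken to its limit of 3; remaining capacity is filled optimally with the others.

75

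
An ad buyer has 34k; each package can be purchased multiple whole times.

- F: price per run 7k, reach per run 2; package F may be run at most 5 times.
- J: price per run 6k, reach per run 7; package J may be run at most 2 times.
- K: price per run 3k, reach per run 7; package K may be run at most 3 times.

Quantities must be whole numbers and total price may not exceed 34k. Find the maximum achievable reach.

37

1×F, 2×J, and 3×K: price 28 ≤ 34, reach 1·2 + 2·7 + 3·7 = 37.
2×J and 3×K: price 21 ≤ 34, reach 2·7 + 3·7 = 35.
Best is 37.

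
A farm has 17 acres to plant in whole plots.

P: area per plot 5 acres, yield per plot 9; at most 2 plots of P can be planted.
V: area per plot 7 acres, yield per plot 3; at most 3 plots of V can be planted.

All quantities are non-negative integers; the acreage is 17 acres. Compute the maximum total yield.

Take 2×P and 1×V: area 17 ≤ 17, yield 2·9 + 1·3 = 21.
P has the best ratio (9/5) and is taken to its limit of 2; remaining capacity is filled optimally with the others.

21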